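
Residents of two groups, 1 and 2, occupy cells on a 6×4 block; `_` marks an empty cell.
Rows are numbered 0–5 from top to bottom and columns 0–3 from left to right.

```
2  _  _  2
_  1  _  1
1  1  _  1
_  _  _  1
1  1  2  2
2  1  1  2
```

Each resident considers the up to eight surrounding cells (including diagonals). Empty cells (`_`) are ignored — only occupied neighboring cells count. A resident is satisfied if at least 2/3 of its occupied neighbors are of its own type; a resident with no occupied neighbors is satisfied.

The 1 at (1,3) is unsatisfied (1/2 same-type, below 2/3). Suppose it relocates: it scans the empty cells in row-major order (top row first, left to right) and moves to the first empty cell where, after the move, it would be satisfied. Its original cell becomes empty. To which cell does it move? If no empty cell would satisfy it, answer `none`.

(1,0)

Vacating (1,3). Empty cells in order:
  (0,1): 1/2 same-type → still unsatisfied.
  (0,2): 1/2 same-type → still unsatisfied.
  (1,0): 3/4 same-type → satisfied — stop here.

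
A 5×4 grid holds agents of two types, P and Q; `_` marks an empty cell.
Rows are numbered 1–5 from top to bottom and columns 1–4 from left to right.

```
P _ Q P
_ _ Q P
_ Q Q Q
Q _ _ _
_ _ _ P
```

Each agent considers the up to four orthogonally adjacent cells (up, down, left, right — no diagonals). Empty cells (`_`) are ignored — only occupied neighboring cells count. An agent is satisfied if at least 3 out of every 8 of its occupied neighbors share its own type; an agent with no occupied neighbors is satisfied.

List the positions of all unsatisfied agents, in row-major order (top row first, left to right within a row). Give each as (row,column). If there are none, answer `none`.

(1,1)P 0/0 ✓
(1,3)Q 1/2 ✓
(1,4)P 1/2 ✓
(2,3)Q 2/3 ✓
(2,4)P 1/3 ✗
(3,2)Q 1/1 ✓
(3,3)Q 3/3 ✓
(3,4)Q 1/2 ✓
(4,1)Q 0/0 ✓
(5,4)P 0/0 ✓

(2,4)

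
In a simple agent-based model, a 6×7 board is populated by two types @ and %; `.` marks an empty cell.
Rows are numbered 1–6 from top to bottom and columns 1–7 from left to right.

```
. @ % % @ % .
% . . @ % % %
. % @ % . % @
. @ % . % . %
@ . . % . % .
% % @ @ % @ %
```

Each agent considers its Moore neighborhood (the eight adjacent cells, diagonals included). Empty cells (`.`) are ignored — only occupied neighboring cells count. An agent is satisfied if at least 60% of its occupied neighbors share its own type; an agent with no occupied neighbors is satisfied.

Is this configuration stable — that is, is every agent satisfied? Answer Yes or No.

No

Row 1: (1,2)@ 0/2 ✗ · (1,3)% 1/3 ✗ · (1,4)% 2/4 ✗ · (1,5)@ 1/5 ✗ · (1,6)% 3/4 ✓
Row 2: (2,1)% 1/2 ✗ · (2,4)@ 2/6 ✗ · (2,5)% 5/7 ✓ · (2,6)% 4/6 ✓ · (2,7)% 3/4 ✓
Row 3: (3,2)% 2/4 ✗ · (3,3)@ 2/5 ✗ · (3,4)% 3/5 ✓ · (3,6)% 5/6 ✓ · (3,7)@ 0/4 ✗
Row 4: (4,2)@ 2/4 ✗ · (4,3)% 3/5 ✓ · (4,5)% 4/4 ✓ · (4,7)% 2/3 ✓
Row 5: (5,1)@ 1/3 ✗ · (5,4)% 3/5 ✓ · (5,6)% 4/5 ✓
Row 6: (6,1)% 1/2 ✗ · (6,2)% 1/3 ✗ · (6,3)@ 1/3 ✗ · (6,4)@ 1/3 ✗ · (6,5)% 2/4 ✗ · (6,6)@ 0/3 ✗ · (6,7)% 1/2 ✗
For instance (1,2) has only 0/2 same-type neighbors, below 3/5.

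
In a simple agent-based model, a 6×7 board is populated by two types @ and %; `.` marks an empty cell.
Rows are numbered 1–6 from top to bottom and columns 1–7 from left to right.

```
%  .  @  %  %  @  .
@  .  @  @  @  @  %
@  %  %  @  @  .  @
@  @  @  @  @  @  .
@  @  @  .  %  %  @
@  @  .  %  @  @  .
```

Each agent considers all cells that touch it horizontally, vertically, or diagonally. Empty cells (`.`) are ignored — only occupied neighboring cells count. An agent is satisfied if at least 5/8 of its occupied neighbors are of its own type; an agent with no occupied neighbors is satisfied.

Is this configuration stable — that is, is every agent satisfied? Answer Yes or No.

(1,1)% 0/1 ✗
(1,3)@ 2/3 ✓
(1,4)% 1/5 ✗
(1,5)% 1/5 ✗
(1,6)@ 2/4 ✗
(2,1)@ 1/3 ✗
(2,3)@ 3/6 ✗
(2,4)@ 5/8 ✓
(2,5)@ 5/7 ✓
(2,6)@ 4/6 ✓
(2,7)% 0/3 ✗
(3,1)@ 3/4 ✓
(3,2)% 1/7 ✗
(3,3)% 1/7 ✗
(3,4)@ 7/8 ✓
(3,5)@ 7/7 ✓
(3,7)@ 2/3 ✓
(4,1)@ 4/5 ✓
(4,2)@ 6/8 ✓
(4,3)@ 5/7 ✓
(4,4)@ 5/7 ✓
(4,5)@ 4/6 ✓
(4,6)@ 4/6 ✓
(5,1)@ 5/5 ✓
(5,2)@ 7/7 ✓
(5,3)@ 5/6 ✓
(5,5)% 2/7 ✗
(5,6)% 1/6 ✗
(5,7)@ 2/3 ✓
(6,1)@ 3/3 ✓
(6,2)@ 4/4 ✓
(6,4)% 1/3 ✗
(6,5)@ 1/4 ✗
(6,6)@ 2/4 ✗
For instance (1,1) has only 0/1 same-type neighbors, below 5/8.

No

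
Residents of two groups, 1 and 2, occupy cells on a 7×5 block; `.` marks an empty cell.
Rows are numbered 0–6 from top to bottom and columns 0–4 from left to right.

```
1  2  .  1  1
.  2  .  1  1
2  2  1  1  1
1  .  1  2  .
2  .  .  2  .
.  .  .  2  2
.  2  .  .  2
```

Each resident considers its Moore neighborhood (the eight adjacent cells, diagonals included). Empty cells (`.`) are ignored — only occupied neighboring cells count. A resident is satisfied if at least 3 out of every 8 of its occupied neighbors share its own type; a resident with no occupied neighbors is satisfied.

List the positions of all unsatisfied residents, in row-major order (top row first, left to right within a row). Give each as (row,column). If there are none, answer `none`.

Row 0: (0,0)1 0/2 ✗ · (0,1)2 1/2 ✓ · (0,3)1 3/3 ✓ · (0,4)1 3/3 ✓
Row 1: (1,1)2 3/5 ✓ · (1,3)1 6/6 ✓ · (1,4)1 5/5 ✓
Row 2: (2,0)2 2/3 ✓ · (2,1)2 2/5 ✓ · (2,2)1 3/6 ✓ · (2,3)1 5/6 ✓ · (2,4)1 3/4 ✓
Row 3: (3,0)1 0/3 ✗ · (3,2)1 2/5 ✓ · (3,3)2 1/5 ✗
Row 4: (4,0)2 0/1 ✗ · (4,3)2 3/4 ✓
Row 5: (5,3)2 3/3 ✓ · (5,4)2 3/3 ✓
Row 6: (6,1)2 0/0 ✓ · (6,4)2 2/2 ✓

(0,0), (3,0), (3,3), (4,0)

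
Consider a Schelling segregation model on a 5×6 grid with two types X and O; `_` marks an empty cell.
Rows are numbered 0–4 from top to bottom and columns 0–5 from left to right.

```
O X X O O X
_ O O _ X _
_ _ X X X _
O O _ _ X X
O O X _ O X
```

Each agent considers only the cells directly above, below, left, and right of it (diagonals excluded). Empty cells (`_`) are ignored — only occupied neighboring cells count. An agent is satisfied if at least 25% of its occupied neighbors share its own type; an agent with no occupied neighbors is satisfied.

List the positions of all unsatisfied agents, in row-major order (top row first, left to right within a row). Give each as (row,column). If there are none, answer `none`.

(0,0), (0,5), (4,2), (4,4)

(0,0)O 0/1 not
(0,1)X 1/3 satisfied
(0,2)X 1/3 satisfied
(0,3)O 1/2 satisfied
(0,4)O 1/3 satisfied
(0,5)X 0/1 not
(1,1)O 1/2 satisfied
(1,2)O 1/3 satisfied
(1,4)X 1/2 satisfied
(2,2)X 1/2 satisfied
(2,3)X 2/2 satisfied
(2,4)X 3/3 satisfied
(3,0)O 2/2 satisfied
(3,1)O 2/2 satisfied
(3,4)X 2/3 satisfied
(3,5)X 2/2 satisfied
(4,0)O 2/2 satisfied
(4,1)O 2/3 satisfied
(4,2)X 0/1 not
(4,4)O 0/2 not
(4,5)X 1/2 satisfied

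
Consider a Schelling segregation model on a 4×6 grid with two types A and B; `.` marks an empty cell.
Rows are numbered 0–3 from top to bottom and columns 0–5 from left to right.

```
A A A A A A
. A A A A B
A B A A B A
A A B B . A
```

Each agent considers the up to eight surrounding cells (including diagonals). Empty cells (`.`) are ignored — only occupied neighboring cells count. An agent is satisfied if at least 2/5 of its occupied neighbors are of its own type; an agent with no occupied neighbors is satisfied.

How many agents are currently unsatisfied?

(0,0)A 2/2 ✓
(0,1)A 4/4 ✓
(0,2)A 5/5 ✓
(0,3)A 5/5 ✓
(0,4)A 4/5 ✓
(0,5)A 2/3 ✓
(1,1)A 6/7 ✓
(1,2)A 7/8 ✓
(1,3)A 7/8 ✓
(1,4)A 6/8 ✓
(1,5)B 1/5 ✗
(2,0)A 3/4 ✓
(2,1)B 1/7 ✗
(2,2)A 5/8 ✓
(2,3)A 4/7 ✓
(2,4)B 2/7 ✗
(2,5)A 2/4 ✓
(3,0)A 2/3 ✓
(3,1)A 3/5 ✓
(3,2)B 2/5 ✓
(3,3)B 2/4 ✓
(3,5)A 1/2 ✓
Unsatisfied: (1,5), (2,1), (2,4) — 3 in total.

3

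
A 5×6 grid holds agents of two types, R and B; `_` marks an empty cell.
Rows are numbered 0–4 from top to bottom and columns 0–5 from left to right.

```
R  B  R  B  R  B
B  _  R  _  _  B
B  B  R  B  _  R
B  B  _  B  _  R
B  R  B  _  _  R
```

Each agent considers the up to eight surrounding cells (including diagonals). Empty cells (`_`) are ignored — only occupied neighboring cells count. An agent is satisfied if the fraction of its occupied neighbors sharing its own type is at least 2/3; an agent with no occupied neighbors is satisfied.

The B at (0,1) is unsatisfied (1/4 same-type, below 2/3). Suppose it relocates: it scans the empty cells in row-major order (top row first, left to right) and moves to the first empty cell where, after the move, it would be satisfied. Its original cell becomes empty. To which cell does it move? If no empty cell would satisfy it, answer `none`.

Vacating (0,1). Empty cells in order:
  (1,1): 3/7 same-type → still unsatisfied.
  (1,3): 2/6 same-type → still unsatisfied.
  (1,4): 4/6 same-type → satisfied — stop here.

(1,4)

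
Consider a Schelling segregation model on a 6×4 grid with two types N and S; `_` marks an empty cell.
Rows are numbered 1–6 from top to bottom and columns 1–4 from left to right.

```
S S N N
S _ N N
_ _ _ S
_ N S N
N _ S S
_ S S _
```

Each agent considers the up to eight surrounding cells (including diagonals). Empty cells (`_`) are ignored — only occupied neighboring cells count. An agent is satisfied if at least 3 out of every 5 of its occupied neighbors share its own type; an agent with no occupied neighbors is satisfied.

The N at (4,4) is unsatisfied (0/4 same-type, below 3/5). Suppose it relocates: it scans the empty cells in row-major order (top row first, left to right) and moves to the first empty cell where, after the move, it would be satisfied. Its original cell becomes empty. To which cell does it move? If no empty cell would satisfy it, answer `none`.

Vacating (4,4). Empty cells in order:
  (2,2): 2/5 same-type → still unsatisfied.
  (3,1): 1/2 same-type → still unsatisfied.
  (3,2): 2/4 same-type → still unsatisfied.
  (3,3): 3/5 same-type → satisfied — stop here.

(3,3)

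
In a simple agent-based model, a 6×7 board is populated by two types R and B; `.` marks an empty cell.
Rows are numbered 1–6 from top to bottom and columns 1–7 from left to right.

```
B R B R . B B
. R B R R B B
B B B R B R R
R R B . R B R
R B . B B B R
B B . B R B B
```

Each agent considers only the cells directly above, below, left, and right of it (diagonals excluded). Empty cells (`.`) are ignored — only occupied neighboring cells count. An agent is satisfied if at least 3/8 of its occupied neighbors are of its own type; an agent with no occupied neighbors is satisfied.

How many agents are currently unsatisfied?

15

Row 1: (1,1)B 0/1 not · (1,2)R 1/3 not · (1,3)B 1/3 not · (1,4)R 1/2 satisfied · (1,6)B 2/2 satisfied · (1,7)B 2/2 satisfied
Row 2: (2,2)R 1/3 not · (2,3)B 2/4 satisfied · (2,4)R 3/4 satisfied · (2,5)R 1/3 not · (2,6)B 2/4 satisfied · (2,7)B 2/3 satisfied
Row 3: (3,1)B 1/2 satisfied · (3,2)B 2/4 satisfied · (3,3)B 3/4 satisfied · (3,4)R 1/3 not · (3,5)B 0/4 not · (3,6)R 1/4 not · (3,7)R 2/3 satisfied
Row 4: (4,1)R 2/3 satisfied · (4,2)R 1/4 not · (4,3)B 1/2 satisfied · (4,5)R 0/3 not · (4,6)B 1/4 not · (4,7)R 2/3 satisfied
Row 5: (5,1)R 1/3 not · (5,2)B 1/3 not · (5,4)B 2/2 satisfied · (5,5)B 2/4 satisfied · (5,6)B 3/4 satisfied · (5,7)R 1/3 not
Row 6: (6,1)B 1/2 satisfied · (6,2)B 2/2 satisfied · (6,4)B 1/2 satisfied · (6,5)R 0/3 not · (6,6)B 2/3 satisfied · (6,7)B 1/2 satisfied
Unsatisfied: (1,1), (1,2), (1,3), (2,2), (2,5), (3,4), (3,5), (3,6), (4,2), (4,5), (4,6), (5,1), (5,2), (5,7), (6,5) — 15 in total.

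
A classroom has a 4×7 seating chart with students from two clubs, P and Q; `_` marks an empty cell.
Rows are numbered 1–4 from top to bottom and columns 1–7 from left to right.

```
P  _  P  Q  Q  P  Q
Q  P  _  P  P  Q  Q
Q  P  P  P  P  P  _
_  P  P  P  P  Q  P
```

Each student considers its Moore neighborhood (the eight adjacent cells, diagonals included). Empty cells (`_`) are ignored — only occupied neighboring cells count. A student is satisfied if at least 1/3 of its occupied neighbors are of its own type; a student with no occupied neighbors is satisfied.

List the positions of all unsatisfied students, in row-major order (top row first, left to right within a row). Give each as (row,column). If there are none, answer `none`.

(1,4), (1,6), (2,1), (3,1), (4,6)

(1,1)P 1/2 satisfied
(1,3)P 2/3 satisfied
(1,4)Q 1/4 not
(1,5)Q 2/5 satisfied
(1,6)P 1/5 not
(1,7)Q 2/3 satisfied
(2,1)Q 1/4 not
(2,2)P 4/6 satisfied
(2,4)P 5/7 satisfied
(2,5)P 5/8 satisfied
(2,6)Q 3/7 satisfied
(2,7)Q 2/4 satisfied
(3,1)Q 1/4 not
(3,2)P 4/6 satisfied
(3,3)P 7/7 satisfied
(3,4)P 7/7 satisfied
(3,5)P 6/8 satisfied
(3,6)P 4/7 satisfied
(4,2)P 3/4 satisfied
(4,3)P 5/5 satisfied
(4,4)P 5/5 satisfied
(4,5)P 4/5 satisfied
(4,6)Q 0/4 not
(4,7)P 1/2 satisfied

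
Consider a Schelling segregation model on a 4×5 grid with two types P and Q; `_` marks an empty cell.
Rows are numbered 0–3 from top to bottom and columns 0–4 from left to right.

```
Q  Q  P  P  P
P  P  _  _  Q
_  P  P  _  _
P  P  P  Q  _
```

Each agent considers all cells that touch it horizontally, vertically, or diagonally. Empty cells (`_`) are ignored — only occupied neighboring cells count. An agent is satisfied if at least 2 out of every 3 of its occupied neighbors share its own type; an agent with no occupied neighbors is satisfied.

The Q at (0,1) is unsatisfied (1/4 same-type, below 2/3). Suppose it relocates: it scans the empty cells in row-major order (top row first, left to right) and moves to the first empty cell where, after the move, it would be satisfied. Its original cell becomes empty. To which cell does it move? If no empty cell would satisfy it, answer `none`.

(2,4)

Vacating (0,1). Empty cells in order:
  (1,2): 0/5 same-type → still unsatisfied.
  (1,3): 1/5 same-type → still unsatisfied.
  (2,0): 0/5 same-type → still unsatisfied.
  (2,3): 2/4 same-type → still unsatisfied.
  (2,4): 2/2 same-type → satisfied — stop here.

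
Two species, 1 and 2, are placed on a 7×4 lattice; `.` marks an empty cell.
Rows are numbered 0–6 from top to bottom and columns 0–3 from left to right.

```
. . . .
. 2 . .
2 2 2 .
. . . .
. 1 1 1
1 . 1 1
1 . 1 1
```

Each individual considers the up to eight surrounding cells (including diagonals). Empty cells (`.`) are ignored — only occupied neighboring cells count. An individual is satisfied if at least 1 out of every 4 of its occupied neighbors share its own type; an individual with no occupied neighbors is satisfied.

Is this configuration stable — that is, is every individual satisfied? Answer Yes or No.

(1,1)2 3/3 ✓
(2,0)2 2/2 ✓
(2,1)2 3/3 ✓
(2,2)2 2/2 ✓
(4,1)1 3/3 ✓
(4,2)1 4/4 ✓
(4,3)1 3/3 ✓
(5,0)1 2/2 ✓
(5,2)1 6/6 ✓
(5,3)1 5/5 ✓
(6,0)1 1/1 ✓
(6,2)1 3/3 ✓
(6,3)1 3/3 ✓
All meet the threshold, so the configuration is stable.

Yes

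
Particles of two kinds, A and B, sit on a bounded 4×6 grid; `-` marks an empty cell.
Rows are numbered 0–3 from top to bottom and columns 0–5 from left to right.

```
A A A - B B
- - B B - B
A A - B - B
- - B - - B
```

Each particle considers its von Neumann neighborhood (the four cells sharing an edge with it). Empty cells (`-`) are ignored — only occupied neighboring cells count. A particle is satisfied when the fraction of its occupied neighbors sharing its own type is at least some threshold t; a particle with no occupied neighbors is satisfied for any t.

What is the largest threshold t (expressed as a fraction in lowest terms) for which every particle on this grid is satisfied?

(0,0)A 1/1
(0,1)A 2/2
(0,2)A 1/2
(0,4)B 1/1
(0,5)B 2/2
(1,2)B 1/2
(1,3)B 2/2
(1,5)B 2/2
(2,0)A 1/1
(2,1)A 1/1
(2,3)B 1/1
(2,5)B 2/2
(3,2)B — no occupied neighbors
(3,5)B 1/1
The smallest same-type fraction is 1/2 at (0,2), which reduces to 1/2. Any threshold above that leaves this particle unsatisfied.

1/2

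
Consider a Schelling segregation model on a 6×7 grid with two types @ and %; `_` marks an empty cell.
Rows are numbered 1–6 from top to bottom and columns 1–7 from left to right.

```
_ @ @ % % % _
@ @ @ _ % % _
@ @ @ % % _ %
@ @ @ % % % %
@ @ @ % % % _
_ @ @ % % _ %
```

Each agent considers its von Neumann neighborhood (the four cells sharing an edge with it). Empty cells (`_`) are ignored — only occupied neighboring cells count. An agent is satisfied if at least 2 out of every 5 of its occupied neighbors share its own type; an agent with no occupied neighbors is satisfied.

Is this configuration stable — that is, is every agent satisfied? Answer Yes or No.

Row 1: (1,2)@ 2/2 ok · (1,3)@ 2/3 ok · (1,4)% 1/2 ok · (1,5)% 3/3 ok · (1,6)% 2/2 ok
Row 2: (2,1)@ 2/2 ok · (2,2)@ 4/4 ok · (2,3)@ 3/3 ok · (2,5)% 3/3 ok · (2,6)% 2/2 ok
Row 3: (3,1)@ 3/3 ok · (3,2)@ 4/4 ok · (3,3)@ 3/4 ok · (3,4)% 2/3 ok · (3,5)% 3/3 ok · (3,7)% 1/1 ok
Row 4: (4,1)@ 3/3 ok · (4,2)@ 4/4 ok · (4,3)@ 3/4 ok · (4,4)% 3/4 ok · (4,5)% 4/4 ok · (4,6)% 3/3 ok · (4,7)% 2/2 ok
Row 5: (5,1)@ 2/2 ok · (5,2)@ 4/4 ok · (5,3)@ 3/4 ok · (5,4)% 3/4 ok · (5,5)% 4/4 ok · (5,6)% 2/2 ok
Row 6: (6,2)@ 2/2 ok · (6,3)@ 2/3 ok · (6,4)% 2/3 ok · (6,5)% 2/2 ok · (6,7)% 0/0 ok
All meet the threshold, so the configuration is stable.

Yes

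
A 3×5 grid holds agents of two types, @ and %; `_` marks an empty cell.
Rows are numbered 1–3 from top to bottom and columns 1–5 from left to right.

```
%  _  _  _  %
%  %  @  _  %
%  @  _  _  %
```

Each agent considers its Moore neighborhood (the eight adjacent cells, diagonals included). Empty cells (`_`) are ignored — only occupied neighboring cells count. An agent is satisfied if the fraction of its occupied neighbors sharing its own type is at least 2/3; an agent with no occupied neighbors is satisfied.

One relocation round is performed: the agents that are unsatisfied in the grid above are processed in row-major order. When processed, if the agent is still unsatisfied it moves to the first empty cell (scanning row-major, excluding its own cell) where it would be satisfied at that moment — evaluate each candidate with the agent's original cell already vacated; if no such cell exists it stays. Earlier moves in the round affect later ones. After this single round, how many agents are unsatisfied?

Initially unsatisfied (in order): (2,2), (2,3), (3,2).
  (2,2) → (1,2).
  (2,3) → (3,3).
  (3,2): no empty cell satisfies it; stays.
Resulting grid:
% % _ _ %
% _ _ _ %
% @ @ _ %
Unsatisfied now: (3,1), (3,2).

2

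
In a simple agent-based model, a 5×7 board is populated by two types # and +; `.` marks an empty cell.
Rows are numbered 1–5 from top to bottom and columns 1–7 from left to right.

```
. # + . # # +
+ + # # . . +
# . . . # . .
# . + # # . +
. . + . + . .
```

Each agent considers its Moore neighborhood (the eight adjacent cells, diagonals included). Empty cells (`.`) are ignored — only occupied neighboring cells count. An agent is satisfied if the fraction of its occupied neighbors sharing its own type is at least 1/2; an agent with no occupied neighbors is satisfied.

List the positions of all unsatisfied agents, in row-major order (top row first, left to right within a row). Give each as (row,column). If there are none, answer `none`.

Row 1: (1,2)# 1/4 ✗ · (1,3)+ 1/4 ✗ · (1,5)# 2/2 ✓ · (1,6)# 1/3 ✗ · (1,7)+ 1/2 ✓
Row 2: (2,1)+ 1/3 ✗ · (2,2)+ 2/5 ✗ · (2,3)# 2/4 ✓ · (2,4)# 3/4 ✓ · (2,7)+ 1/2 ✓
Row 3: (3,1)# 1/3 ✗ · (3,5)# 3/3 ✓
Row 4: (4,1)# 1/1 ✓ · (4,3)+ 1/2 ✓ · (4,4)# 2/5 ✗ · (4,5)# 2/3 ✓ · (4,7)+ 0/0 ✓
Row 5: (5,3)+ 1/2 ✓ · (5,5)+ 0/2 ✗

(1,2), (1,3), (1,6), (2,1), (2,2), (3,1), (4,4), (5,5)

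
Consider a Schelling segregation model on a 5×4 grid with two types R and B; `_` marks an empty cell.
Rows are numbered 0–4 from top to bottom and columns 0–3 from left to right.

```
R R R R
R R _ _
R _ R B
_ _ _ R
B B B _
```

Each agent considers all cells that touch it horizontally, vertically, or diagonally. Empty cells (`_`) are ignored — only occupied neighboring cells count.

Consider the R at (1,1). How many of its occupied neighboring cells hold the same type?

6

Occupied neighbors of (1,1): (0,0)=R, (0,1)=R, (0,2)=R, (1,0)=R, (2,0)=R, (2,2)=R.
Same type (R): 6 of 6.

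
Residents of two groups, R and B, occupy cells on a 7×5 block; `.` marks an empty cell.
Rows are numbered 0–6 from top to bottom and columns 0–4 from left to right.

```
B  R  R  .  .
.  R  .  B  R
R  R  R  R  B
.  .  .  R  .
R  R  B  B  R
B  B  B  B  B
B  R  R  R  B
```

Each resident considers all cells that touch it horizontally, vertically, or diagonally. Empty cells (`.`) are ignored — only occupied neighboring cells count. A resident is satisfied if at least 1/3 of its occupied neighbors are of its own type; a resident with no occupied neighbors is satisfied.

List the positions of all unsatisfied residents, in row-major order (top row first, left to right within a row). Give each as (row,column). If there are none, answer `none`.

(0,0), (1,3), (2,4), (4,1), (4,4), (6,1), (6,3)

(0,0)B 0/2 ✗
(0,1)R 2/3 ✓
(0,2)R 2/3 ✓
(1,1)R 5/6 ✓
(1,3)B 1/5 ✗
(1,4)R 1/3 ✓
(2,0)R 2/2 ✓
(2,1)R 3/3 ✓
(2,2)R 4/5 ✓
(2,3)R 3/5 ✓
(2,4)B 1/4 ✗
(3,3)R 3/6 ✓
(4,0)R 1/3 ✓
(4,1)R 1/5 ✗
(4,2)B 4/6 ✓
(4,3)B 4/6 ✓
(4,4)R 1/4 ✗
(5,0)B 2/5 ✓
(5,1)B 4/8 ✓
(5,2)B 4/8 ✓
(5,3)B 5/8 ✓
(5,4)B 3/5 ✓
(6,0)B 2/3 ✓
(6,1)R 1/5 ✗
(6,2)R 2/5 ✓
(6,3)R 1/5 ✗
(6,4)B 2/3 ✓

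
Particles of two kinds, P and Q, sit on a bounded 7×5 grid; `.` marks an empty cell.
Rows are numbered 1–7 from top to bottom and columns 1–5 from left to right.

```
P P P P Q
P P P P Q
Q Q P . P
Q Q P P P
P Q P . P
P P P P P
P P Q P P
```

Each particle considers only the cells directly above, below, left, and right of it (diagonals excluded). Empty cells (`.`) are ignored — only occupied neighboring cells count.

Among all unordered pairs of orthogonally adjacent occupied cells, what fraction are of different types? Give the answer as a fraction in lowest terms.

Scan each occupied cell's neighbors to the right and below so each pair is counted once.
From row 1: 1 unlike of 9 pairs (running 1/9).
From row 2: 4 unlike of 8 pairs (running 5/17).
From row 3: 1 unlike of 6 pairs (running 6/23).
From row 4: 2 unlike of 8 pairs (running 8/31).
From row 5: 3 unlike of 6 pairs (running 11/37).
From row 6: 1 unlike of 9 pairs (running 12/46).
From row 7: 2 unlike of 4 pairs (running 14/50).
Total adjacent occupied pairs: 50; unlike-type pairs: 14.
14/50 reduces to 7/25.

7/25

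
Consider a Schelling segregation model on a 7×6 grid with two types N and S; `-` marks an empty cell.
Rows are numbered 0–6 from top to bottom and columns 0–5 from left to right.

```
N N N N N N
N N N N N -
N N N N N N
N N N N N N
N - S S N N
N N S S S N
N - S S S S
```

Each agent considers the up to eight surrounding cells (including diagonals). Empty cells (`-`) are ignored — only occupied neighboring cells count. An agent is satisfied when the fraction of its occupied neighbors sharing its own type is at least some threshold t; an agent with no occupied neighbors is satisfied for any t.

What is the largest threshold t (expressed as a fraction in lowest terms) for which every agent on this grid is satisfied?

2/5

(0,0)N 3/3
(0,1)N 5/5
(0,2)N 5/5
(0,3)N 5/5
(0,4)N 4/4
(0,5)N 2/2
(1,0)N 5/5
(1,1)N 8/8
(1,2)N 8/8
(1,3)N 8/8
(1,4)N 7/7
(2,0)N 5/5
(2,1)N 8/8
(2,2)N 8/8
(2,3)N 8/8
(2,4)N 7/7
(2,5)N 4/4
(3,0)N 4/4
(3,1)N 6/7
(3,2)N 5/7
(3,3)N 6/8
(3,4)N 7/8
(3,5)N 5/5
(4,0)N 4/4
(4,2)S 3/7
(4,3)S 4/8
(4,4)N 5/8
(4,5)N 4/5
(5,0)N 3/3
(5,1)N 3/6
(5,2)S 5/6
(5,3)S 7/8
(5,4)S 5/8
(5,5)N 2/5
(6,0)N 2/2
(6,2)S 3/4
(6,3)S 5/5
(6,4)S 4/5
(6,5)S 2/3
The smallest same-type fraction is 2/5 at (5,5), which reduces to 2/5. Any threshold above that leaves this agent unsatisfied.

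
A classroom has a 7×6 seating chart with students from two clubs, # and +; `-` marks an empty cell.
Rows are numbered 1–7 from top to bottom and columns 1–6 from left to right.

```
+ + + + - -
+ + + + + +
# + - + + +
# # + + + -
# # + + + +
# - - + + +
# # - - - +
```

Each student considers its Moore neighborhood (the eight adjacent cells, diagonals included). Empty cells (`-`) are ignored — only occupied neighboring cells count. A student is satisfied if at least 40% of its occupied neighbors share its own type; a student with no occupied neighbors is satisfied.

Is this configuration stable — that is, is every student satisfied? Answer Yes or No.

Yes

(1,1)+ 3/3 satisfied
(1,2)+ 5/5 satisfied
(1,3)+ 5/5 satisfied
(1,4)+ 4/4 satisfied
(2,1)+ 4/5 satisfied
(2,2)+ 6/7 satisfied
(2,3)+ 7/7 satisfied
(2,4)+ 6/6 satisfied
(2,5)+ 6/6 satisfied
(2,6)+ 3/3 satisfied
(3,1)# 2/5 satisfied
(3,2)+ 4/7 satisfied
(3,4)+ 7/7 satisfied
(3,5)+ 7/7 satisfied
(3,6)+ 4/4 satisfied
(4,1)# 4/5 satisfied
(4,2)# 4/7 satisfied
(4,3)+ 5/7 satisfied
(4,4)+ 7/7 satisfied
(4,5)+ 7/7 satisfied
(5,1)# 4/4 satisfied
(5,2)# 4/6 satisfied
(5,3)+ 4/6 satisfied
(5,4)+ 7/7 satisfied
(5,5)+ 7/7 satisfied
(5,6)+ 4/4 satisfied
(6,1)# 4/4 satisfied
(6,4)+ 4/4 satisfied
(6,5)+ 6/6 satisfied
(6,6)+ 4/4 satisfied
(7,1)# 2/2 satisfied
(7,2)# 2/2 satisfied
(7,6)+ 2/2 satisfied
All meet the threshold, so the configuration is stable.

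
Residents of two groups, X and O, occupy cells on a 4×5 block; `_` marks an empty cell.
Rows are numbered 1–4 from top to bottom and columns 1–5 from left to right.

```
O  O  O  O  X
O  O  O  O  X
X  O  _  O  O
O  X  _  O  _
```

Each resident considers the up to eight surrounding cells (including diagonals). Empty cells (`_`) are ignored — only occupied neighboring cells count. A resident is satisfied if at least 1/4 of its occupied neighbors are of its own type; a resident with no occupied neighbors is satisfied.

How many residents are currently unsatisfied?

(1,1)O 3/3 satisfied
(1,2)O 5/5 satisfied
(1,3)O 5/5 satisfied
(1,4)O 3/5 satisfied
(1,5)X 1/3 satisfied
(2,1)O 4/5 satisfied
(2,2)O 6/7 satisfied
(2,3)O 7/7 satisfied
(2,4)O 5/7 satisfied
(2,5)X 1/5 not
(3,1)X 1/5 not
(3,2)O 4/6 satisfied
(3,4)O 4/5 satisfied
(3,5)O 3/4 satisfied
(4,1)O 1/3 satisfied
(4,2)X 1/3 satisfied
(4,4)O 2/2 satisfied
Unsatisfied: (2,5), (3,1) — 2 in total.

2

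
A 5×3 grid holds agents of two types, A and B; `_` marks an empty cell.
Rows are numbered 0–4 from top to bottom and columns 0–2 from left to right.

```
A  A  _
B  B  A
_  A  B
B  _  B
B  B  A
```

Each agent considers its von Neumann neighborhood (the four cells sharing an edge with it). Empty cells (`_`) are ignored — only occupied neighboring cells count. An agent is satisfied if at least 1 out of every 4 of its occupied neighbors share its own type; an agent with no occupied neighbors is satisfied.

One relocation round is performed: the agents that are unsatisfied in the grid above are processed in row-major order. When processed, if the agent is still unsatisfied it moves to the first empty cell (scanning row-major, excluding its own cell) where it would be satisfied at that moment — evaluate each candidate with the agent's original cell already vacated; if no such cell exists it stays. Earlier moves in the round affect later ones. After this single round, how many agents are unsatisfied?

1

Initially unsatisfied (in order): (1,2), (2,1), (4,2).
  (1,2) → (0,2).
  (2,1) → (1,2).
  (4,2): no empty cell satisfies it; stays.
Resulting grid:
A A A
B B A
_ _ B
B _ B
B B A
Unsatisfied now: (4,2).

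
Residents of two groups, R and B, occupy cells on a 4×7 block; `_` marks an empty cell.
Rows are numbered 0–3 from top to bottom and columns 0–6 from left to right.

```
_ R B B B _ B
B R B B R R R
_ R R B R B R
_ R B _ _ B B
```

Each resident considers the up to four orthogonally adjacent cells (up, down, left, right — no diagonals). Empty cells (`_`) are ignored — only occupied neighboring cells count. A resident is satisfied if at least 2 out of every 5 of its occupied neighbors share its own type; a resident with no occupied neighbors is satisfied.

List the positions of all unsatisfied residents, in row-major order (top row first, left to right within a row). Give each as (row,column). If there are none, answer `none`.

(0,6), (1,0), (2,2), (2,3), (2,4), (2,5), (2,6), (3,2)

(0,1)R 1/2 ok
(0,2)B 2/3 ok
(0,3)B 3/3 ok
(0,4)B 1/2 ok
(0,6)B 0/1 unhappy
(1,0)B 0/1 unhappy
(1,1)R 2/4 ok
(1,2)B 2/4 ok
(1,3)B 3/4 ok
(1,4)R 2/4 ok
(1,5)R 2/3 ok
(1,6)R 2/3 ok
(2,1)R 3/3 ok
(2,2)R 1/4 unhappy
(2,3)B 1/3 unhappy
(2,4)R 1/3 unhappy
(2,5)B 1/4 unhappy
(2,6)R 1/3 unhappy
(3,1)R 1/2 ok
(3,2)B 0/2 unhappy
(3,5)B 2/2 ok
(3,6)B 1/2 ok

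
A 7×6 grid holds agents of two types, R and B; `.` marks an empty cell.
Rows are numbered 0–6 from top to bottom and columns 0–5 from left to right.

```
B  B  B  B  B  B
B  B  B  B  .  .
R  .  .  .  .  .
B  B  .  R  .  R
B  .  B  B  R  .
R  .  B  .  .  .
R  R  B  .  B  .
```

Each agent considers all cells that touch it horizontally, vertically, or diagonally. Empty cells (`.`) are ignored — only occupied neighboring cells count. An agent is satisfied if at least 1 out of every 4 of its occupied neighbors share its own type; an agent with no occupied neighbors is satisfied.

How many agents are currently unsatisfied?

(0,0)B 3/3 ✓
(0,1)B 5/5 ✓
(0,2)B 5/5 ✓
(0,3)B 4/4 ✓
(0,4)B 3/3 ✓
(0,5)B 1/1 ✓
(1,0)B 3/4 ✓
(1,1)B 5/6 ✓
(1,2)B 5/5 ✓
(1,3)B 4/4 ✓
(2,0)R 0/4 ✗
(3,0)B 2/3 ✓
(3,1)B 3/4 ✓
(3,3)R 1/3 ✓
(3,5)R 1/1 ✓
(4,0)B 2/3 ✓
(4,2)B 3/4 ✓
(4,3)B 2/4 ✓
(4,4)R 2/3 ✓
(5,0)R 2/3 ✓
(5,2)B 3/4 ✓
(6,0)R 2/2 ✓
(6,1)R 2/4 ✓
(6,2)B 1/2 ✓
(6,4)B 0/0 ✓
Unsatisfied: (2,0) — 1 in total.

1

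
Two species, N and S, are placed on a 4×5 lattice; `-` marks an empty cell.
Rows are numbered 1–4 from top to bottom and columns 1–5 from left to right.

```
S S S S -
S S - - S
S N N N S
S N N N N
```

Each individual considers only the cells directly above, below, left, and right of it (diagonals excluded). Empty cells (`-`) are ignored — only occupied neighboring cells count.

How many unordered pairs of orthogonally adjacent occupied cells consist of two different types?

5

Scan each occupied cell's neighbors to the right and below so each pair is counted once.
Row 1: S(1,1)–S(1,2)= S(1,1)–S(2,1)= S(1,2)–S(1,3)= S(1,2)–S(2,2)= S(1,3)–S(1,4)=  → 0/5 unlike.
Row 2: S(2,1)–S(2,2)= S(2,1)–S(3,1)= S(2,2)–N(3,2)≠ S(2,5)–S(3,5)=  → 1/4 unlike.
Row 3: S(3,1)–N(3,2)≠ S(3,1)–S(4,1)= N(3,2)–N(3,3)= N(3,2)–N(4,2)= N(3,3)–N(3,4)= N(3,3)–N(4,3)= N(3,4)–S(3,5)≠ N(3,4)–N(4,4)= S(3,5)–N(4,5)≠  → 3/9 unlike.
Row 4: S(4,1)–N(4,2)≠ N(4,2)–N(4,3)= N(4,3)–N(4,4)= N(4,4)–N(4,5)=  → 1/4 unlike.
Total adjacent occupied pairs: 22; unlike-type pairs: 5.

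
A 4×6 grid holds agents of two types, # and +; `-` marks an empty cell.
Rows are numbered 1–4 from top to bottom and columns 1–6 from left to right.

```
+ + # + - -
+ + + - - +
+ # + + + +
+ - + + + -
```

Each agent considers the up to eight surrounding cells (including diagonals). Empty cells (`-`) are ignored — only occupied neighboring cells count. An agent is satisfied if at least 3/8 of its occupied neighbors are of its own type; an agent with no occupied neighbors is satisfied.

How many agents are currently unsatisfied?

2

Row 1: (1,1)+ 3/3 ✓ · (1,2)+ 4/5 ✓ · (1,3)# 0/4 ✗ · (1,4)+ 1/2 ✓
Row 2: (2,1)+ 4/5 ✓ · (2,2)+ 6/8 ✓ · (2,3)+ 5/7 ✓ · (2,6)+ 2/2 ✓
Row 3: (3,1)+ 3/4 ✓ · (3,2)# 0/7 ✗ · (3,3)+ 5/6 ✓ · (3,4)+ 6/6 ✓ · (3,5)+ 5/5 ✓ · (3,6)+ 3/3 ✓
Row 4: (4,1)+ 1/2 ✓ · (4,3)+ 3/4 ✓ · (4,4)+ 5/5 ✓ · (4,5)+ 4/4 ✓
Unsatisfied: (1,3), (3,2) — 2 in total.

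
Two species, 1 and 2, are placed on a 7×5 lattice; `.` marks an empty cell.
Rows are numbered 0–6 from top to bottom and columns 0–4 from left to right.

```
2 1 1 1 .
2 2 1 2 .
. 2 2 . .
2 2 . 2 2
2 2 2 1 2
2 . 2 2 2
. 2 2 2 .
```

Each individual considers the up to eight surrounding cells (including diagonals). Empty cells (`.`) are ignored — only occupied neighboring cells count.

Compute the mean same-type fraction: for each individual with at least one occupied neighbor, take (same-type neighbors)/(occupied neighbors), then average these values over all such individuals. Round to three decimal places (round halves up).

0.752

Row 0: (0,0)2 2/3 · (0,1)1 2/5 · (0,2)1 3/5 · (0,3)1 2/3
Row 1: (1,0)2 3/4 · (1,1)2 4/7 · (1,2)1 3/7 · (1,3)2 1/4
Row 2: (2,1)2 5/6 · (2,2)2 5/6
Row 3: (3,0)2 4/4 · (3,1)2 6/6 · (3,3)2 4/5 · (3,4)2 2/3
Row 4: (4,0)2 4/4 · (4,1)2 6/6 · (4,2)2 5/6 · (4,3)1 0/7 · (4,4)2 4/5
Row 5: (5,0)2 3/3 · (5,2)2 6/7 · (5,3)2 6/7 · (5,4)2 3/4
Row 6: (6,1)2 3/3 · (6,2)2 4/4 · (6,3)2 4/4
Sum over 26 individuals: 2/3 + 2/5 + 3/5 + 2/3 + 3/4 + 4/7 + 3/7 + 1/4 + 5/6 + 5/6 + 4/4 + 6/6 + 4/5 + 2/3 + 4/4 + 6/6 + 5/6 + 0/7 + 4/5 + 3/3 + 6/7 + 6/7 + 3/4 + 3/3 + 4/4 + 4/4 = 2739/140; mean = 2739/140 ÷ 26 = 2739/3640 = 0.752472… → 0.752.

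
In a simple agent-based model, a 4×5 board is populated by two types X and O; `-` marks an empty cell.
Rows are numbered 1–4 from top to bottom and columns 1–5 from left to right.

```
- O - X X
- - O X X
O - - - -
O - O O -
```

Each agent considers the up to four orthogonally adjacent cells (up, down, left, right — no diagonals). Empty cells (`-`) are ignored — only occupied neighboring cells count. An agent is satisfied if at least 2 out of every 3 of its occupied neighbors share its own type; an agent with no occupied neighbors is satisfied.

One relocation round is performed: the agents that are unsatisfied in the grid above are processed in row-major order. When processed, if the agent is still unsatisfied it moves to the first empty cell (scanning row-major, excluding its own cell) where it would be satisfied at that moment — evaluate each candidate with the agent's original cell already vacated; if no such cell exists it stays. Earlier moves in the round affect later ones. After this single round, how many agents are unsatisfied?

Initially unsatisfied (in order): (2,3).
  (2,3) → (1,1).
Resulting grid:
O O - X X
- - - X X
O - - - -
O - O O -
All satisfied now.

0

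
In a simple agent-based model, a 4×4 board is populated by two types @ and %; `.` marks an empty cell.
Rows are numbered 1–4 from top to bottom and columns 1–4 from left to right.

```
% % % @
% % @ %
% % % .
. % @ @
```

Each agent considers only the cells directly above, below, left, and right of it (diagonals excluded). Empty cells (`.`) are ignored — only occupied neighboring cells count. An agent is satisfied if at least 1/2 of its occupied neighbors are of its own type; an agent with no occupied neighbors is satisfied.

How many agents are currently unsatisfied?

Row 1: (1,1)% 2/2 satisfied · (1,2)% 3/3 satisfied · (1,3)% 1/3 not · (1,4)@ 0/2 not
Row 2: (2,1)% 3/3 satisfied · (2,2)% 3/4 satisfied · (2,3)@ 0/4 not · (2,4)% 0/2 not
Row 3: (3,1)% 2/2 satisfied · (3,2)% 4/4 satisfied · (3,3)% 1/3 not
Row 4: (4,2)% 1/2 satisfied · (4,3)@ 1/3 not · (4,4)@ 1/1 satisfied
Unsatisfied: (1,3), (1,4), (2,3), (2,4), (3,3), (4,3) — 6 in total.

6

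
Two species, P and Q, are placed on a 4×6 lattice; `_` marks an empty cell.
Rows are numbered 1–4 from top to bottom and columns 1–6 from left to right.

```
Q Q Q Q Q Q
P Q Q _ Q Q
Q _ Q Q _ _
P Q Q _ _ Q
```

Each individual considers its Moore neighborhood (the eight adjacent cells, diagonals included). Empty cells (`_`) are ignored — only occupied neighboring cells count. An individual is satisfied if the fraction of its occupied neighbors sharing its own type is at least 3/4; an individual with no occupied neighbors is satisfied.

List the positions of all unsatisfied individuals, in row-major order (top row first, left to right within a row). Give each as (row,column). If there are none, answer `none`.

Row 1: (1,1)Q 2/3 unhappy · (1,2)Q 4/5 ok · (1,3)Q 4/4 ok · (1,4)Q 4/4 ok · (1,5)Q 4/4 ok · (1,6)Q 3/3 ok
Row 2: (2,1)P 0/4 unhappy · (2,2)Q 6/7 ok · (2,3)Q 6/6 ok · (2,5)Q 5/5 ok · (2,6)Q 3/3 ok
Row 3: (3,1)Q 2/4 unhappy · (3,3)Q 5/5 ok · (3,4)Q 4/4 ok
Row 4: (4,1)P 0/2 unhappy · (4,2)Q 3/4 ok · (4,3)Q 3/3 ok · (4,6)Q 0/0 ok

(1,1), (2,1), (3,1), (4,1)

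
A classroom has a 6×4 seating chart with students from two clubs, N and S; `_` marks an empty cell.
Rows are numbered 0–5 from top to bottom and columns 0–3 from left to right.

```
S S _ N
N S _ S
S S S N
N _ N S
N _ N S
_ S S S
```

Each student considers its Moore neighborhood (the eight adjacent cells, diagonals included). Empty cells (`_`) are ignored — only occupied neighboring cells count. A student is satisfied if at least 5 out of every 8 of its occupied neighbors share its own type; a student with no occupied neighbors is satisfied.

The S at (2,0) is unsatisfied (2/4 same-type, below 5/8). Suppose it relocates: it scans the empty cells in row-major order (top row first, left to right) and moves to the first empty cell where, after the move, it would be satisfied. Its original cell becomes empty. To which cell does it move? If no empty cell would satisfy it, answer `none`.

(0,2)

Vacating (2,0). Empty cells in order:
  (0,2): 3/4 same-type → satisfied — stop here.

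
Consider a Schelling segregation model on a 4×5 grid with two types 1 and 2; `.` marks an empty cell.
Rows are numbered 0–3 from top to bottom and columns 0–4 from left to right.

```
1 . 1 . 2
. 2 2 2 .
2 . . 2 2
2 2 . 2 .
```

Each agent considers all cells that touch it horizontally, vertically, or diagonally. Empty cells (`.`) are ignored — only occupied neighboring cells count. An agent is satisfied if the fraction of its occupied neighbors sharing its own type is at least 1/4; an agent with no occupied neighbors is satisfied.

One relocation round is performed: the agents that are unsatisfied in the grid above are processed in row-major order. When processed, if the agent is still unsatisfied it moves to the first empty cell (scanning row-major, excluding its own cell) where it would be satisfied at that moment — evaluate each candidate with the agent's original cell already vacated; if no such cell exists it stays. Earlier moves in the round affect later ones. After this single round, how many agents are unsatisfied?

0

Initially unsatisfied (in order): (0,0), (0,2).
  (0,0) → (0,1).
  (0,2): now satisfied by earlier moves; stays.
Resulting grid:
. 1 1 . 2
. 2 2 2 .
2 . . 2 2
2 2 . 2 .
All satisfied now.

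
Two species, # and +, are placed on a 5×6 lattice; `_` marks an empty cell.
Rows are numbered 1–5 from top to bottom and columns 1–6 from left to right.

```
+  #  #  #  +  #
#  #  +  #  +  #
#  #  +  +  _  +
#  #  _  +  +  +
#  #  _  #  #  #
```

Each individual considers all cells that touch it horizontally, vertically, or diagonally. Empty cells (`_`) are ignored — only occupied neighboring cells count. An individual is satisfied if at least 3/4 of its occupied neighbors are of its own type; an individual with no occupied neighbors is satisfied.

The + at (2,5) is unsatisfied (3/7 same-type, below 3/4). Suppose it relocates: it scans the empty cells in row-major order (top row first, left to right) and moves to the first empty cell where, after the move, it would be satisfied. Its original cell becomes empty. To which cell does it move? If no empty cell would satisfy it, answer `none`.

Vacating (2,5). Empty cells in order:
  (3,5): 5/7 same-type → still unsatisfied.
  (4,3): 3/7 same-type → still unsatisfied.
  (5,3): 1/4 same-type → still unsatisfied.

none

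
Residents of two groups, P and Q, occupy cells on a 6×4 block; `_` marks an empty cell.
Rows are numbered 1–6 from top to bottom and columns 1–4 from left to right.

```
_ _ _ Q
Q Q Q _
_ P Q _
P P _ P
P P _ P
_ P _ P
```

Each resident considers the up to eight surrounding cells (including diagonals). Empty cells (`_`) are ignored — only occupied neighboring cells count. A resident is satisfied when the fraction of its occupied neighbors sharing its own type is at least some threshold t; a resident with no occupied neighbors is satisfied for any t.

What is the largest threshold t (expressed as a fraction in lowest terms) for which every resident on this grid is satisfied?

1/3

Row 1: (1,4)Q 1/1
Row 2: (2,1)Q 1/2 · (2,2)Q 3/4 · (2,3)Q 3/4
Row 3: (3,2)P 2/6 · (3,3)Q 2/5
Row 4: (4,1)P 4/4 · (4,2)P 4/5 · (4,4)P 1/2
Row 5: (5,1)P 4/4 · (5,2)P 4/4 · (5,4)P 2/2
Row 6: (6,2)P 2/2 · (6,4)P 1/1
The smallest same-type fraction is 2/6 at (3,2), which reduces to 1/3. Any threshold above that leaves this resident unsatisfied.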